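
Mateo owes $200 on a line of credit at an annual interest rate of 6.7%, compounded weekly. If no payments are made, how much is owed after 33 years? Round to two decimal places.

$1,822.37

Periodic rate = 6.7%/52 = 0.00128846; periods = 52·33 = 1716.
A = 200·(1 + 0.067/52)^1716 ≈ 200·9.111859694 ≈ 1,822.3719.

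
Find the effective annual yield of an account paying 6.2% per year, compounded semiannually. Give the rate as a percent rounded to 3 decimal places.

One year is 2 periods at 0.031 each: (1 + 0.031)^2 ≈ 1.062961.
EAR = 1.062961 − 1 ≈ 6.29610%.

6.296%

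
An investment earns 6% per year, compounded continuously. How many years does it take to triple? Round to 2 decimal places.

18.31 years

e^(0.06t) = 3, so 0.06t = ln 3 ≈ 1.0986.
t ≈ 1.0986/0.06 ≈ 18.3102.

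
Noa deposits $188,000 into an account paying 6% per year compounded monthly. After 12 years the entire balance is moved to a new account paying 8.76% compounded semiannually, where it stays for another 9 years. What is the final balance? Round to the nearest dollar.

Phase 1: 188,000·(1 + 0.005)^144 ≈ 385,541.1533.
Phase 2: 385,541.1533·(1 + 0.0438)^18 ≈ 834,030.6435.

$834,031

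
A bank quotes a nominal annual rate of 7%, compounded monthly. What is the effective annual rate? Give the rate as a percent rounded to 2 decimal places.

7.23%

One year is 12 periods at 0.00583333 each: (1 + 0.00583333)^12 ≈ 1.07229.
EAR = 1.07229 − 1 ≈ 7.22901%.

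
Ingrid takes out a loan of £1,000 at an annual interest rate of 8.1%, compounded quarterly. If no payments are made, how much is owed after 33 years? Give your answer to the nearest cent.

Periodic rate = 8.1%/4 = 0.02025; periods = 4·33 = 132.
A = 1,000·(1 + 0.02025)^132 ≈ 1,000·14.101705959 ≈ 14,101.7060.

£14,101.71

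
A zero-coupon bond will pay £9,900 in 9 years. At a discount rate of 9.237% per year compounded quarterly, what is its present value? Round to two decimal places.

Growth factor = (1 + 0.0230925)^36 ≈ 2.274764466.
P = 9,900/2.274764466 ≈ 4,352.0989.

£4,352.10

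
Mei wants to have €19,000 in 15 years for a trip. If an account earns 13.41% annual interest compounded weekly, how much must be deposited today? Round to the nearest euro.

Growth factor = (1 + 0.1341/52)^780 ≈ 7.4551925486.
P = 19,000/7.4551925486 ≈ 2,548.5593.

€2,549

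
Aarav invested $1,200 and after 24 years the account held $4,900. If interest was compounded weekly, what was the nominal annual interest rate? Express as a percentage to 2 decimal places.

5.87%

The 1248-period growth factor is 4,900/1,200 = 4.08333.
r/52 = 4.08333^(1/1248) − 1 ≈ 0.00112797, so r ≈ 52·0.00112797 = 5.86545%.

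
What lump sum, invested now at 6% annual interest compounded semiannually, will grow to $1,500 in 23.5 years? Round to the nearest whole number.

Growth factor = (1 + 0.03)^47 ≈ 4.011895028.
P = 1,500/4.011895028 ≈ 373.8881.

$374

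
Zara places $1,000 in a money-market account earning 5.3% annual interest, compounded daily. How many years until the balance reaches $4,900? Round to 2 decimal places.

29.99 years

We need (1 + 0.000145205)^(365t) = 4.9, so 365t = ln 4.9 / ln 1.000145 ≈ 10945.5276.
t ≈ 10945.5276/365 = 29.9877 years.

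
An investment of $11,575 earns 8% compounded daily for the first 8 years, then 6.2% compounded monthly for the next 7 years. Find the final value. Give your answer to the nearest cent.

$33,840.56

Phase 1: 11,575·(1 + 0.08/365)^2920 ≈ 21,950.2268.
Phase 2: 21,950.2268·(1 + 0.062/12)^84 ≈ 33,840.5624.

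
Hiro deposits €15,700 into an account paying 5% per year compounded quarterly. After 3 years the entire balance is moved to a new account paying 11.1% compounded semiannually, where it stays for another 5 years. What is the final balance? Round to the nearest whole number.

€31,277

After 3 years at 5%: 15,700 × 1.1607545177 ≈ 18,223.8459.
Then 5 years at 11.1%: 18,223.8459 × 1.7162572168 ≈ 31,276.8071.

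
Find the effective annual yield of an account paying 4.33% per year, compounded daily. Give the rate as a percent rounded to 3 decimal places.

4.425%

EAR = (1 + 4.33%/365)^365 − 1 = (1 + 0.00011863)^365 − 1.
(1 + 0.00011863)^365 ≈ 1.044248, so EAR ≈ 4.42484%.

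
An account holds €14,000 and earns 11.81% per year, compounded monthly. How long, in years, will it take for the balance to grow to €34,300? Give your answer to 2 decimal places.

7.62 years

(1 + 0.00984167)^(12t) = 34,300/14,000 = 2.45.
12t·ln(1 + 0.00984167) = ln(2.45); 12t = 0.89609/0.00979355 ≈ 91.4977.
t ≈ 7.6248 years.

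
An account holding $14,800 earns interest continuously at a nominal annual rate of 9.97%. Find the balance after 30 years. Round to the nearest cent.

A = P·e^(rt) = 14,800·e^(0.0997·30) = 14,800·e^2.991.
e^2.991 ≈ 19.9055781202, so A ≈ 294,602.5562.

$294,602.56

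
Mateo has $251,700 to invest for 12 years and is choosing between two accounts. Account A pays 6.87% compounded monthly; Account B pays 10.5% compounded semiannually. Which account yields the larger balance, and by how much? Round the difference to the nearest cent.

Account B, by $286,779.31

Account A growth factor: (1 + 0.005725)^144 ≈ 2.27515714159; balance ≈ 572,657.0525.
Account B growth factor: (1 + 0.0525)^24 ≈ 3.41452666177; balance ≈ 859,436.3608.
Account B is larger by 286,779.3082.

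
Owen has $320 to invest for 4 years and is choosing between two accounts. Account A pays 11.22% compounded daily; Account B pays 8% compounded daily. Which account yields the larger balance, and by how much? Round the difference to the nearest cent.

Account A, by $60.56

Account A growth factor: (1 + 0.1122/365)^1460 ≈ 1.56632331; balance ≈ 501.2235.
Account B growth factor: (1 + 0.08/365)^1460 ≈ 1.37707948; balance ≈ 440.6654.
Account A is larger by 60.5580.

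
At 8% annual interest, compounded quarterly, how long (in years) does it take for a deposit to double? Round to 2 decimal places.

8.75 years

(1 + 0.02)^(4t) = 2.
4t = ln 2 / ln(1 + 0.02) ≈ 0.69315/0.0198026 ≈ 35.0028.
t ≈ 8.7507.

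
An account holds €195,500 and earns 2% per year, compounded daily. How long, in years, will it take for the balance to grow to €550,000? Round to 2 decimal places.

We need (1 + 0.0000547945)^(365t) = 2.8133, so 365t = ln 2.8133 / ln 1.000055 ≈ 18877.5488.
t ≈ 18877.5488/365 = 51.7193 years.

51.72 years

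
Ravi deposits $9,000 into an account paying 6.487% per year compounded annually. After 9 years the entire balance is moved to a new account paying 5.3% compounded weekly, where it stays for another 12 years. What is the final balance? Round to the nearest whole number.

Phase 1: 9,000·(1 + 0.06487)^9 ≈ 15,845.7149.
Phase 2: 15,845.7149·(1 + 0.053/52)^624 ≈ 29,921.4381.

$29,921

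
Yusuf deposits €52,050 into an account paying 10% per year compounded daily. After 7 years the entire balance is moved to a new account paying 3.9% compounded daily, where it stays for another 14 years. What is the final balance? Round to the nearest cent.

€180,924.49

After 7 years at 10%: 52,050 × 2.01355965241 ≈ 104,805.7799.
Then 14 years at 3.9%: 104,805.7799 × 1.72628350075 ≈ 180,924.4886.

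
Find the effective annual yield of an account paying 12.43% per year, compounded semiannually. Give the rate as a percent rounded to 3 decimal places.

One year is 2 periods at 0.06215 each: (1 + 0.06215)^2 ≈ 1.128163.
EAR = 1.128163 − 1 ≈ 12.81626%.

12.816%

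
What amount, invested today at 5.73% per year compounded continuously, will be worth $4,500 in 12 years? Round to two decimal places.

$2,262.52

P = A·e^(−rt) = 4,500·e^(−0.6876).
e^(−0.6876) ≈ 0.5027812973, so P ≈ 2,262.5158.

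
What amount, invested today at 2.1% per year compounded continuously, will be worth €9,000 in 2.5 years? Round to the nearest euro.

P = A·e^(−rt) = 9,000·e^(−0.0525).
e^(−0.0525) ≈ 0.9488543211, so P ≈ 8,539.6889.

€8,540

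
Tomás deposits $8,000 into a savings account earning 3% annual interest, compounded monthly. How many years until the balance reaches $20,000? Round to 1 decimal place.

30.6 years

(1 + 0.0025)^(12t) = 20,000/8,000 = 2.5.
12t·ln(1 + 0.0025) = ln(2.5); 12t = 0.91629/0.00249688 ≈ 366.9742.
t ≈ 30.5812 years.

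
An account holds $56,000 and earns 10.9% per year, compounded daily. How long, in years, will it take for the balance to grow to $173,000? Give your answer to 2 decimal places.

We need (1 + 0.00029863)^(365t) = 3.0893, so 365t = ln 3.0893 / ln 1.000299 ≈ 3777.6104.
t ≈ 3777.6104/365 = 10.3496 years.

10.35 years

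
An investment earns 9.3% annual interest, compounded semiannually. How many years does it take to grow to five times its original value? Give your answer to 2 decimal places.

(1 + 0.0465)^(2t) = 5.
2t = ln 5 / ln(1 + 0.0465) ≈ 1.6094/0.0454513 ≈ 35.4102.
t ≈ 17.7051.

17.71 years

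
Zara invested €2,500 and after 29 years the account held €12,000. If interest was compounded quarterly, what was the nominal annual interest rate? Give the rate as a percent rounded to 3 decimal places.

(1 + r/4)^116 = 12,000/2,500 = 4.8.
1 + r/4 = 4.8^(1/116) ≈ 1.013614, so r/4 ≈ 0.0136144.
r ≈ 4·0.0136144 = 5.44576%.

5.446%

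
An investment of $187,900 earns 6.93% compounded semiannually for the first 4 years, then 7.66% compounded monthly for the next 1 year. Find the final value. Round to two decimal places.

After 4 years at 6.93%: 187,900 × 1.31325086852 ≈ 246,759.8382.
Then 1 years at 7.66%: 246,759.8382 × 1.07934735094 ≈ 266,339.5777.

$266,339.58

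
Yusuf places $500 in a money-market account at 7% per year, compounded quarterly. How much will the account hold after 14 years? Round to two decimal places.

Periodic rate = 7%/4 = 0.0175; periods = 4·14 = 56.
A = 500·(1 + 0.0175)^56 ≈ 500·2.641967083 ≈ 1,320.9835.

$1,320.98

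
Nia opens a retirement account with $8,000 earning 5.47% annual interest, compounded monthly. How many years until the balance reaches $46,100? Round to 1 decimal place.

32.1 years

(1 + 0.00455833)^(12t) = 46,100/8,000 = 5.7625.
12t·ln(1 + 0.00455833) = ln(5.7625); 12t = 1.7514/0.00454798 ≈ 385.0881.
t ≈ 32.0907 years.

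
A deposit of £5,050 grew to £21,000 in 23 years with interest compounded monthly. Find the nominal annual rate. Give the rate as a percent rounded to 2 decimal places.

6.21%

The 276-period growth factor is 21,000/5,050 = 4.15842.
r/12 = 4.15842^(1/276) − 1 ≈ 0.00517688, so r ≈ 12·0.00517688 = 6.21226%.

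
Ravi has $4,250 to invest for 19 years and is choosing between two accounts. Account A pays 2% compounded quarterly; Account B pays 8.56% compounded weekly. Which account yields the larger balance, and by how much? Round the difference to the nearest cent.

Account B, by $15,375.81

Account A growth factor: (1 + 0.005)^76 ≈ 1.460900688; balance ≈ 6,208.8279.
Account B growth factor: (1 + 0.0856/52)^988 ≈ 5.0787380479; balance ≈ 21,584.6367.
Account B is larger by 15,375.8088.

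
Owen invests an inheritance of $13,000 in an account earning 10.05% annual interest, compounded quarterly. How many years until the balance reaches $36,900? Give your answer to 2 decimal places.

10.51 years

(1 + 0.025125)^(4t) = 36,900/13,000 = 2.8385.
4t·ln(1 + 0.025125) = ln(2.8385); 4t = 1.0433/0.0248146 ≈ 42.0423.
t ≈ 10.5106 years.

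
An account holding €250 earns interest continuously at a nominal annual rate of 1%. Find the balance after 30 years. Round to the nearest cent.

A = P·e^(rt) = 250·e^(0.01·30) = 250·e^0.3.
e^0.3 ≈ 1.34985881, so A ≈ 337.4647.

€337.46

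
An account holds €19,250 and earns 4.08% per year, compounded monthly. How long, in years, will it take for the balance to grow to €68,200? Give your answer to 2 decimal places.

31.06 years

(1 + 0.0034)^(12t) = 68,200/19,250 = 3.5429.
12t·ln(1 + 0.0034) = ln(3.5429); 12t = 1.2649/0.00339423 ≈ 372.6714.
t ≈ 31.0559 years.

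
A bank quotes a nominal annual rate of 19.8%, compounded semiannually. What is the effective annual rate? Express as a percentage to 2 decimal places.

EAR = (1 + 19.8%/2)^2 − 1 = (1 + 0.099)^2 − 1.
(1 + 0.099)^2 ≈ 1.207801, so EAR ≈ 20.78010%.

20.78%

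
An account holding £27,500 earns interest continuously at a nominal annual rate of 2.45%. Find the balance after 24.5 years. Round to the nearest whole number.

A = P·e^(rt) = 27,500·e^(0.0245·24.5) = 27,500·e^0.60025.
e^0.60025 ≈ 1.822574387, so A ≈ 50,120.7956.

£50,121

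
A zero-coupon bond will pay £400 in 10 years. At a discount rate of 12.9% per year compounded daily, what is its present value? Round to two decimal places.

Growth factor = (1 + 0.129/365)^3650 ≈ 3.63195872.
P = 400/3.63195872 ≈ 110.1334.

£110.13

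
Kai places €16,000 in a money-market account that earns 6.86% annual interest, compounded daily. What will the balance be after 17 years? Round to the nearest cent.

Periodic rate = 6.86%/365 = 0.000187945; periods = 365·17 = 6205.
A = 16,000·(1 + 0.0686/365)^6205 ≈ 16,000·3.2094206015 ≈ 51,350.7296.

€51,350.73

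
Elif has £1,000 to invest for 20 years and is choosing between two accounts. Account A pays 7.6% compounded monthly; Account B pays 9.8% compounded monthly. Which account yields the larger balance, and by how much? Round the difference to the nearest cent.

A: (1 + 0.076/12)^240 ≈ 4.55036247, so 1,000 × 4.55036247 ≈ 4,550.3625.
B: (1 + 0.098/12)^240 ≈ 7.043040564, so 1,000 × 7.043040564 ≈ 7,043.0406.
Difference ≈ 2,492.6781 in favor of B.

Account B, by £2,492.68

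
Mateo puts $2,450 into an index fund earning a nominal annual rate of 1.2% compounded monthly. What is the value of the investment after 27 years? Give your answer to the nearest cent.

$3,386.94

Periodic rate = 1.2%/12 = 0.001; periods = 12·27 = 324.
A = 2,450·(1 + 0.001)^324 ≈ 2,450·1.382423486 ≈ 3,386.9375.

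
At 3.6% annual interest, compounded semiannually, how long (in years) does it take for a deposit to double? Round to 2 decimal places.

19.43 years

(1 + 0.018)^(2t) = 2.
2t = ln 2 / ln(1 + 0.018) ≈ 0.69315/0.0178399 ≈ 38.8537.
t ≈ 19.4269.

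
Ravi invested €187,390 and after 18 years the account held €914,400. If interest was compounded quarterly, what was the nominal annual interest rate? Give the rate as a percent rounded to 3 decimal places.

(1 + r/4)^72 = 914,400/187,390 = 4.87966.
1 + r/4 = 4.87966^(1/72) ≈ 1.022259, so r/4 ≈ 0.0222591.
r ≈ 4·0.0222591 = 8.90363%.

8.904%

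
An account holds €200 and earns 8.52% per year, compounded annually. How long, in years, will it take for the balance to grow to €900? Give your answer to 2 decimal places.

(1 + 0.0852)^t = 900/200 = 4.5.
t·ln(1 + 0.0852) = ln(4.5); t = 1.5041/0.0817643 ≈ 18.3953.

18.40 years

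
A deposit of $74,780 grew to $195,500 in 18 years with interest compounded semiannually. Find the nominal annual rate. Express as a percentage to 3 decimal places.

5.411%

(1 + r/2)^36 = 195,500/74,780 = 2.61434.
1 + r/2 = 2.61434^(1/36) ≈ 1.027054, so r/2 ≈ 0.0270542.
r ≈ 2·0.0270542 = 5.41084%.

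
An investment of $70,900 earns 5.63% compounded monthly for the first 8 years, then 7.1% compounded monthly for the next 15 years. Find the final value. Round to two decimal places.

Phase 1: 70,900·(1 + 0.0563/12)^96 ≈ 111,120.7184.
Phase 2: 111,120.7184·(1 + 0.071/12)^180 ≈ 321,333.3028.

$321,333.30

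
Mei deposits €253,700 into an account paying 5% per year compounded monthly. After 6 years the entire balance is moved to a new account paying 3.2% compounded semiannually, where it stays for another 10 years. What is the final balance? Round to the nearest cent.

After 6 years at 5%: 253,700 × 1.34901774416 ≈ 342,245.8017.
Then 10 years at 3.2%: 342,245.8017 × 1.37364389069 ≈ 470,123.8546.

€470,123.85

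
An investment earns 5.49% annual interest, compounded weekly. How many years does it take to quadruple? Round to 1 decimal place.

(1 + 0.00105577)^(52t) = 4.
52t = ln 4 / ln(1 + 0.00105577) ≈ 1.3863/0.00105521 ≈ 1313.7587.
t ≈ 25.2646.

25.3 years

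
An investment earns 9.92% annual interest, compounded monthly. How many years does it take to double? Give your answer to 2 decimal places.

(1 + 0.00826667)^(12t) = 2.
12t = ln 2 / ln(1 + 0.00826667) ≈ 0.69315/0.00823268 ≈ 84.1945.
t ≈ 7.0162.

7.02 years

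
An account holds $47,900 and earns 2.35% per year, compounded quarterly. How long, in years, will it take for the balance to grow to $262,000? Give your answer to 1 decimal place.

We need (1 + 0.005875)^(4t) = 5.4697, so 4t = ln 5.4697 / ln 1.005875 ≈ 290.0793.
t ≈ 290.0793/4 = 72.5198 years.

72.5 years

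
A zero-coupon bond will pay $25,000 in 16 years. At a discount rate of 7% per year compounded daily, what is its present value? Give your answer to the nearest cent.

Growth factor = (1 + 0.07/365)^5840 ≈ 3.0645251061.
P = 25,000/3.0645251061 ≈ 8,157.8708.

$8,157.87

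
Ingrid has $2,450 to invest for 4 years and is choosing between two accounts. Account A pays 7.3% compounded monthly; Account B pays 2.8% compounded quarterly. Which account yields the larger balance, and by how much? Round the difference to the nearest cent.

A: (1 + 0.073/12)^48 ≈ 1.337918996, so 2,450 × 1.337918996 ≈ 3,277.9015.
B: (1 + 0.007)^16 ≈ 1.118076524, so 2,450 × 1.118076524 ≈ 2,739.2875.
Difference ≈ 538.6141 in favor of A.

Account A, by $538.61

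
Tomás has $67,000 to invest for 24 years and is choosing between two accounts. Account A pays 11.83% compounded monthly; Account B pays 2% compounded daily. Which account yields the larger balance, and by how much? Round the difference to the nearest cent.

Account A, by $1,021,742.66

A: (1 + 0.1183/12)^288 ≈ 16.86594352658, so 67,000 × 16.86594352658 ≈ 1,130,018.2163.
B: (1 + 0.02/365)^8760 ≈ 1.61605315062, so 67,000 × 1.61605315062 ≈ 108,275.5611.
Difference ≈ 1,021,742.6552 in favor of A.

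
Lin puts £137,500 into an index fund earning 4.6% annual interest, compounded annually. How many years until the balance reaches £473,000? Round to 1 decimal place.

27.5 years

We need (1 + 0.046)^t = 3.44, so t = ln 3.44 / ln 1.046 ≈ 27.4712.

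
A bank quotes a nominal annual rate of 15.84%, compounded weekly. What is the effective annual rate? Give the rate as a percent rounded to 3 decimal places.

One year is 52 periods at 0.00304615 each: (1 + 0.00304615)^52 ≈ 1.171353.
EAR = 1.171353 − 1 ≈ 17.13527%.

17.135%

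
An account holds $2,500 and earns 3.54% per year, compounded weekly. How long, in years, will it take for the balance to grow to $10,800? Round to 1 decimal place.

41.3 years

(1 + 0.000680769)^(52t) = 10,800/2,500 = 4.32.
52t·ln(1 + 0.000680769) = ln(4.32); 52t = 1.4633/0.000680538 ≈ 2150.1463.
t ≈ 41.3490 years.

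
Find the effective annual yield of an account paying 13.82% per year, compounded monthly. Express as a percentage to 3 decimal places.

One year is 12 periods at 0.0115167 each: (1 + 0.0115167)^12 ≈ 1.147299.
EAR = 1.147299 − 1 ≈ 14.72987%.

14.730%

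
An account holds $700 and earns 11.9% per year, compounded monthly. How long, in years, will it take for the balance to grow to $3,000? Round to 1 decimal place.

12.3 years

(1 + 0.00991667)^(12t) = 3,000/700 = 4.2857.
12t·ln(1 + 0.00991667) = ln(4.2857); 12t = 1.4553/0.00986782 ≈ 147.4781.
t ≈ 12.2898 years.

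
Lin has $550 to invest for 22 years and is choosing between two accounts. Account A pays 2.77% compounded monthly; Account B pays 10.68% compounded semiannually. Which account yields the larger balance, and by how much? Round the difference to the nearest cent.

Account B, by $4,414.94

Account A growth factor: (1 + 0.0277/12)^264 ≈ 1.838036223; balance ≈ 1,010.9199.
Account B growth factor: (1 + 0.0534)^44 ≈ 9.865198244; balance ≈ 5,425.8590.
Account B is larger by 4,414.9391.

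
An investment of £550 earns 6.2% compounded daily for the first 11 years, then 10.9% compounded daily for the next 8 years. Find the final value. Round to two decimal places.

£2,601.21

After 11 years at 6.2%: 550 × 1.977714892 ≈ 1,087.7432.
Then 8 years at 10.9%: 1,087.7432 × 2.39137813 ≈ 2,601.2053.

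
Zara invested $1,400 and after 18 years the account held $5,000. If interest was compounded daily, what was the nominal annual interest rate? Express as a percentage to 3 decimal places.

7.073%

(1 + r/365)^6570 = 5,000/1,400 = 3.57143.
1 + r/365 = 3.57143^(1/6570) ≈ 1.000194, so r/365 ≈ 0.000193773.
r ≈ 365·0.000193773 = 7.07272%.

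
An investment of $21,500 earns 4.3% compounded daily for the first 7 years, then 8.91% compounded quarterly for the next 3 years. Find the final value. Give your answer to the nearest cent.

$37,841.32

After 7 years at 4.3%: 21,500 × 1.3511853865 ≈ 29,050.4858.
Then 3 years at 8.91%: 29,050.4858 × 1.3026054224 ≈ 37,841.3203.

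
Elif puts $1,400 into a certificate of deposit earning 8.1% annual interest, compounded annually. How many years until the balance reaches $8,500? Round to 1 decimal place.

We need (1 + 0.081)^t = 6.0714, so t = ln 6.0714 / ln 1.081 ≈ 23.1567.

23.2 years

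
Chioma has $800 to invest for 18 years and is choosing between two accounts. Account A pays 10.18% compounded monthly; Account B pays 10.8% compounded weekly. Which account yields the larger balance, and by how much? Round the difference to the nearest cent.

Account A growth factor: (1 + 0.1018/12)^216 ≈ 6.200756183; balance ≈ 4,960.6049.
Account B growth factor: (1 + 0.108/52)^936 ≈ 6.972570988; balance ≈ 5,578.0568.
Account B is larger by 617.4518.

Account B, by $617.45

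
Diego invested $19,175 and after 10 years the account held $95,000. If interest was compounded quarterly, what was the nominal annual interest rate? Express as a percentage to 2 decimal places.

16.33%

The 40-period growth factor is 95,000/19,175 = 4.95437.
r/4 = 4.95437^(1/40) − 1 ≈ 0.0408178, so r ≈ 4·0.0408178 = 16.32712%.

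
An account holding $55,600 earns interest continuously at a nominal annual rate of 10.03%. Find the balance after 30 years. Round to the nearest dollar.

A = P·e^(rt) = 55,600·e^(0.1003·30) = 55,600·e^3.009.
e^3.009 ≈ 20.26712266564, so A ≈ 1,126,852.0202.

$1,126,852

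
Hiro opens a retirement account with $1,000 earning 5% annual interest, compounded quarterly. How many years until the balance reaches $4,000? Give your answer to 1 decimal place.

27.9 years

We need (1 + 0.0125)^(4t) = 4, so 4t = ln 4 / ln 1.0125 ≈ 111.5953.
t ≈ 111.5953/4 = 27.8988 years.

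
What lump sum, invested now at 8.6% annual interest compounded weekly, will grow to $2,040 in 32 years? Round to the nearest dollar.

Growth factor = (1 + 0.086/52)^1664 ≈ 15.63835911.
P = 2,040/15.63835911 ≈ 130.4485.

$130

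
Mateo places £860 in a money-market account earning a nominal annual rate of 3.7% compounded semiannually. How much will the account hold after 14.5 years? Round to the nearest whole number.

Growth factor = (1 + 0.0185)^29 ≈ 1.701648937.
A ≈ 860 × 1.701648937 ≈ 1,463.4181.

£1,463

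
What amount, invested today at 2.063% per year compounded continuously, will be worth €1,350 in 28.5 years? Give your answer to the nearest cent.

€749.87

P = A·e^(−rt) = 1,350·e^(−0.587955).
e^(−0.587955) ≈ 0.5554620439, so P ≈ 749.8738.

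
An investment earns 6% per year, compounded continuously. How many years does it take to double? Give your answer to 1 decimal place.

e^(0.06t) = 2, so 0.06t = ln 2 ≈ 0.69315.
t ≈ 0.69315/0.06 ≈ 11.5525.

11.6 years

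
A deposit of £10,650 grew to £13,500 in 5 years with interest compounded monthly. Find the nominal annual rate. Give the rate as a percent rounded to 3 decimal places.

4.752%

The 60-period growth factor is 13,500/10,650 = 1.26761.
r/12 = 1.26761^(1/60) − 1 ≈ 0.00395998, so r ≈ 12·0.00395998 = 4.75198%.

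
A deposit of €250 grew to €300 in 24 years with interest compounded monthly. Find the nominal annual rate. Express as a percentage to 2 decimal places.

The 288-period growth factor is 300/250 = 1.2.
r/12 = 1.2^(1/288) − 1 ≈ 0.000633261, so r ≈ 12·0.000633261 = 0.75991%.

0.76%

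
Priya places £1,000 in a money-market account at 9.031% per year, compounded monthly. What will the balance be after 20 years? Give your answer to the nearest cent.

£6,046.24

Growth factor = (1 + 0.09031/12)^240 ≈ 6.046244458.
A ≈ 1,000 × 6.046244458 ≈ 6,046.2445.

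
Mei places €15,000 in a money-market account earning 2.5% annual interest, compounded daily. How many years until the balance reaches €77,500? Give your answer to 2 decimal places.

(1 + 0.0000684932)^(365t) = 77,500/15,000 = 5.1667.
365t·ln(1 + 0.0000684932) = ln(5.1667); 365t = 1.6422/6.84908e-05 ≈ 23977.3460.
t ≈ 65.6914 years.

65.69 years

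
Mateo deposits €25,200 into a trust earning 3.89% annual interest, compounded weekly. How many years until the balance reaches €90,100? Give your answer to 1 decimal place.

32.8 years

(1 + 0.000748077)^(52t) = 90,100/25,200 = 3.5754.
52t·ln(1 + 0.000748077) = ln(3.5754); 52t = 1.2741/0.000747797 ≈ 1703.7722.
t ≈ 32.7648 years.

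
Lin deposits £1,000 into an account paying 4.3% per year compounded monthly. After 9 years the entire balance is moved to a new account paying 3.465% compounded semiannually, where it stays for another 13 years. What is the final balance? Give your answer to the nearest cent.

£2,299.98

Phase 1: 1,000·(1 + 0.043/12)^108 ≈ 1,471.5382.
Phase 2: 1,471.5382·(1 + 0.017325)^26 ≈ 2,299.9807.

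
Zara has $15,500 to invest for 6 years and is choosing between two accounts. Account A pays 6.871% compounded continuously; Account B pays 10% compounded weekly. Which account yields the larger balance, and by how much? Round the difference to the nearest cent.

Account B, by $4,818.05

Account A growth factor: e^(0.06871·6) = e^0.41226 ≈ 1.5102270443; balance ≈ 23,408.5192.
Account B growth factor: (1 + 0.1/52)^312 ≈ 1.8210692262; balance ≈ 28,226.5730.
Account B is larger by 4,818.0538.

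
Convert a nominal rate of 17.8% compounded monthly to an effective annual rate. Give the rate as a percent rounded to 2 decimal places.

EAR = (1 + 17.8%/12)^12 − 1 = (1 + 0.0148333)^12 − 1.
(1 + 0.0148333)^12 ≈ 1.193264, so EAR ≈ 19.32644%.

19.33%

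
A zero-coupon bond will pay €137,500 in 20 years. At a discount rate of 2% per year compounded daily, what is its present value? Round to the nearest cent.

€92,170.02

Periodic rate = 2%/365 = 0.0000547945; 7300 periods.
P = 137,500/(1 + 0.02/365)^7300 ≈ 137,500/1.49180834957 ≈ 92,170.0164.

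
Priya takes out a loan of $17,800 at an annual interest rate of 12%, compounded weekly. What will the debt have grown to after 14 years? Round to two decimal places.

Growth factor = (1 + 0.12/52)^728 ≈ 5.3551810645.
A ≈ 17,800 × 5.3551810645 ≈ 95,322.2229.

$95,322.22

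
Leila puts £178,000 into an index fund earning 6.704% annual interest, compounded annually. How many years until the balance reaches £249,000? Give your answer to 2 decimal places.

We need (1 + 0.06704)^t = 1.3989, so t = ln 1.3989 / ln 1.06704 ≈ 5.1730.

5.17 years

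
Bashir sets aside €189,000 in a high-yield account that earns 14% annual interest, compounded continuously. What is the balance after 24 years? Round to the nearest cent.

A = P·e^(rt) = 189,000·e^(0.14·24) = 189,000·e^3.36.
e^3.36 ≈ 28.78919087924, so A ≈ 5,441,157.0762.

€5,441,157.08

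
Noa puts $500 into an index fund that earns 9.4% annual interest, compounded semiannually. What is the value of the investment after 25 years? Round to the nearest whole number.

$4,969

Growth factor = (1 + 0.047)^50 ≈ 9.938803035.
A ≈ 500 × 9.938803035 ≈ 4,969.4015.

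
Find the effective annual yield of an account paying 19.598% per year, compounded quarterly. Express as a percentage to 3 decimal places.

One year is 4 periods at 0.048995 each: (1 + 0.048995)^4 ≈ 1.210859.
EAR = 1.210859 − 1 ≈ 21.08593%.

21.086%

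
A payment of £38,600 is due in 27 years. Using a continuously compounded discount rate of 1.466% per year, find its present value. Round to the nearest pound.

£25,983

P = A·e^(−rt) = 38,600·e^(−0.39582).
e^(−0.39582) ≈ 0.67312784805, so P ≈ 25,982.7349.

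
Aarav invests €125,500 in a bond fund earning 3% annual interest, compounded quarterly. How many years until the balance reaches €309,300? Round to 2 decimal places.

We need (1 + 0.0075)^(4t) = 2.4645, so 4t = ln 2.4645 / ln 1.0075 ≈ 120.7179.
t ≈ 120.7179/4 = 30.1795 years.

30.18 years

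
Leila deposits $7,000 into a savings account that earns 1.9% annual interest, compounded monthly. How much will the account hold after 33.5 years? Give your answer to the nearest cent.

$13,222.33

Growth factor = (1 + 0.019/12)^402 ≈ 1.8889037521.
A ≈ 7,000 × 1.8889037521 ≈ 13,222.3263.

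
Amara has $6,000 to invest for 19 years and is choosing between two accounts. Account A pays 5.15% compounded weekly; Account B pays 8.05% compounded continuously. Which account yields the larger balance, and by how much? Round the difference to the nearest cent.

Account B, by $11,740.16

A: (1 + 0.0515/52)^988 ≈ 2.6591746003, so 6,000 × 2.6591746003 ≈ 15,955.0476.
B: e^(0.0805·19) = e^1.5295 ≈ 4.6158683111, so 6,000 × 4.6158683111 ≈ 27,695.2099.
Difference ≈ 11,740.1623 in favor of B.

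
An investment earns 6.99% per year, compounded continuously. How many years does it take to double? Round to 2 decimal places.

9.92 years

e^(0.0699t) = 2, so 0.0699t = ln 2 ≈ 0.69315.
t ≈ 0.69315/0.0699 ≈ 9.9163.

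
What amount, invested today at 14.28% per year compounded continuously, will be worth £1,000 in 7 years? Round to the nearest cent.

P = A·e^(−rt) = 1,000·e^(−0.9996).
e^(−0.9996) ≈ 0.368026622, so P ≈ 368.0266.

£368.03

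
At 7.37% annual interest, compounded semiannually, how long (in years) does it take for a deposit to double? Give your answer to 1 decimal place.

9.6 years

(1 + 0.03685)^(2t) = 2.
2t = ln 2 / ln(1 + 0.03685) ≈ 0.69315/0.0361873 ≈ 19.1544.
t ≈ 9.5772.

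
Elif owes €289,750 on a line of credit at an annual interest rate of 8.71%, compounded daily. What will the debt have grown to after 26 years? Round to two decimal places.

€2,788,748.82

Periodic rate = 8.71%/365 = 0.00023863; periods = 365·26 = 9490.
A = 289,750·(1 + 0.0871/365)^9490 ≈ 289,750·9.624672388863 ≈ 2,788,748.8247.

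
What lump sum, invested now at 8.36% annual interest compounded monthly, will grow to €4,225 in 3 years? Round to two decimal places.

€3,290.66

Periodic rate = 8.36%/12 = 0.00696667; 36 periods.
P = 4,225/(1 + 0.0836/12)^36 ≈ 4,225/1.283936073 ≈ 3,290.6623.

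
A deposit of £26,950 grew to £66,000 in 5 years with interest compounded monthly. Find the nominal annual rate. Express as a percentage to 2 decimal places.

18.05%

(1 + r/12)^60 = 66,000/26,950 = 2.44898.
1 + r/12 = 2.44898^(1/60) ≈ 1.01504, so r/12 ≈ 0.0150398.
r ≈ 12·0.0150398 = 18.04780%.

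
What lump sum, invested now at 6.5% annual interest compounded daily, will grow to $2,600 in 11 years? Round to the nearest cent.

Periodic rate = 6.5%/365 = 0.000178082; 4015 periods.
P = 2,600/(1 + 0.065/365)^4015 ≈ 2,600/2.04405656 ≈ 1,271.9805.

$1,271.98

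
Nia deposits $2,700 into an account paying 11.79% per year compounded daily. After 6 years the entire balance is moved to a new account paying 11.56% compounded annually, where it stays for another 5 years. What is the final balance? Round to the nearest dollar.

Phase 1: 2,700·(1 + 0.1179/365)^2190 ≈ 5,476.8907.
Phase 2: 5,476.8907·(1 + 0.1156)^5 ≈ 9,464.0407.

$9,464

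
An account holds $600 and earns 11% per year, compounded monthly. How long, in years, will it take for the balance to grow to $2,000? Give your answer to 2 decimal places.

We need (1 + 0.00916667)^(12t) = 3.3333, so 12t = ln 3.3333 / ln 1.009167 ≈ 131.9436.
t ≈ 131.9436/12 = 10.9953 years.

11.00 years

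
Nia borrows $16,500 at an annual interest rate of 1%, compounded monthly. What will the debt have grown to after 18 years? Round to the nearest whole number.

$19,753

Growth factor = (1 + 0.01/12)^216 ≈ 1.197127625.
A ≈ 16,500 × 1.197127625 ≈ 19,752.6058.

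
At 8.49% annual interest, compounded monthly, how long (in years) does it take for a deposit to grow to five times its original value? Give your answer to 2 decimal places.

19.02 years

(1 + 0.007075)^(12t) = 5.
12t = ln 5 / ln(1 + 0.007075) ≈ 1.6094/0.00705009 ≈ 228.2862.
t ≈ 19.0238.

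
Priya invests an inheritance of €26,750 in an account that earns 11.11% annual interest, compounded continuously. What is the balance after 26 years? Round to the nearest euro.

€480,648

A = P·e^(rt) = 26,750·e^(0.1111·26) = 26,750·e^2.8886.
e^2.8886 ≈ 17.9681365933, so A ≈ 480,647.6539.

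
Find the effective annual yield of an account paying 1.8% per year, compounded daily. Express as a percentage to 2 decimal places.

1.82%

One year is 365 periods at 0.0000493151 each: (1 + 0.0000493151)^365 ≈ 1.018163.
EAR = 1.018163 − 1 ≈ 1.81625%.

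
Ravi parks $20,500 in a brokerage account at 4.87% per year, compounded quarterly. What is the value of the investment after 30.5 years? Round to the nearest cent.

Periodic rate = 4.87%/4 = 0.012175; periods = 4·30.5 = 122.
A = 20,500·(1 + 0.012175)^122 ≈ 20,500·4.3770748536 ≈ 89,730.0345.

$89,730.03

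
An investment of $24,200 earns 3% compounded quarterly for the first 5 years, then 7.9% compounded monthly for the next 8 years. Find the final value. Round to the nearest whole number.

$52,758

Phase 1: 24,200·(1 + 0.0075)^20 ≈ 28,100.6562.
Phase 2: 28,100.6562·(1 + 0.079/12)^96 ≈ 52,758.3304.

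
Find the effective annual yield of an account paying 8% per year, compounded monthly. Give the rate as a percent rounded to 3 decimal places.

8.300%

EAR = (1 + 8%/12)^12 − 1 = (1 + 0.00666667)^12 − 1.
(1 + 0.00666667)^12 ≈ 1.083, so EAR ≈ 8.29995%.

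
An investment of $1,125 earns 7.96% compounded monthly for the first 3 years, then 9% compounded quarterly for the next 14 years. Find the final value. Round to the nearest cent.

$4,962.10

After 3 years at 7.96%: 1,125 × 1.268723739 ≈ 1,427.3142.
Then 14 years at 9%: 1,427.3142 × 3.47652802 ≈ 4,962.0978.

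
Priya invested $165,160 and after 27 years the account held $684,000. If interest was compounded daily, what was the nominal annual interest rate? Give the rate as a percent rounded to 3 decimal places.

The 9855-period growth factor is 684,000/165,160 = 4.14144.
r/365 = 4.14144^(1/9855) − 1 ≈ 0.000144206, so r ≈ 365·0.000144206 = 5.26350%.

5.264%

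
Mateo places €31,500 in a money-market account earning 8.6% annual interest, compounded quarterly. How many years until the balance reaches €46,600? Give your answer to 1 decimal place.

(1 + 0.0215)^(4t) = 46,600/31,500 = 1.4794.
4t·ln(1 + 0.0215) = ln(1.4794); 4t = 0.39161/0.0212721 ≈ 18.4097.
t ≈ 4.6024 years.

4.6 years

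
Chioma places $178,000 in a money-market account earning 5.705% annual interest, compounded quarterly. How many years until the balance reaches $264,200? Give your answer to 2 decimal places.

(1 + 0.0142625)^(4t) = 264,200/178,000 = 1.4843.
4t·ln(1 + 0.0142625) = ln(1.4843); 4t = 0.39492/0.0141617 ≈ 27.8866.
t ≈ 6.9716 years.

6.97 years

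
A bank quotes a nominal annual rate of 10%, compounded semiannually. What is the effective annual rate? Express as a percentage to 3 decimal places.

One year is 2 periods at 0.05 each: (1 + 0.05)^2 ≈ 1.1025.
EAR = 1.1025 − 1 ≈ 10.25000%.

10.250%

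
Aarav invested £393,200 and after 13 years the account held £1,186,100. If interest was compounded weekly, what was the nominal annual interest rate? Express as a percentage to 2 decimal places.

The 676-period growth factor is 1,186,100/393,200 = 3.01653.
r/52 = 3.01653^(1/676) − 1 ≈ 0.00163463, so r ≈ 52·0.00163463 = 8.50007%.

8.50%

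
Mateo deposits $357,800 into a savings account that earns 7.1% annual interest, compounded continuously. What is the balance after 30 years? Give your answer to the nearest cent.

A = P·e^(rt) = 357,800·e^(0.071·30) = 357,800·e^2.13.
e^2.13 ≈ 8.41486681144, so A ≈ 3,010,839.3451.

$3,010,839.35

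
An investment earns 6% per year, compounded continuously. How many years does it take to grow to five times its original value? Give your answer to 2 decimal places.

e^(0.06t) = 5, so 0.06t = ln 5 ≈ 1.6094.
t ≈ 1.6094/0.06 ≈ 26.8240.

26.82 years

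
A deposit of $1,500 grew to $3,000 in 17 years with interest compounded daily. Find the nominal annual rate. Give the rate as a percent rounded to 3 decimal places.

4.078%

The 6205-period growth factor is 3,000/1,500 = 2.
r/365 = 2^(1/6205) − 1 ≈ 0.000111714, so r ≈ 365·0.000111714 = 4.07756%.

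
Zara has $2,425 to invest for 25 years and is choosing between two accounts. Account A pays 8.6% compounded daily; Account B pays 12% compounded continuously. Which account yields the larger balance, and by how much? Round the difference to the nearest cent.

Account A growth factor: (1 + 0.086/365)^9125 ≈ 8.5826845751; balance ≈ 20,813.0101.
Account B growth factor: e^(0.12·25) = e^3 ≈ 20.085536923; balance ≈ 48,707.4270.
Account B is larger by 27,894.4169.

Account B, by $27,894.42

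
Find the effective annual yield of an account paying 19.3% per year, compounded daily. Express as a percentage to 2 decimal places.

21.28%

EAR = (1 + 19.3%/365)^365 − 1 = (1 + 0.000528767)^365 − 1.
(1 + 0.000528767)^365 ≈ 1.212821, so EAR ≈ 21.28209%.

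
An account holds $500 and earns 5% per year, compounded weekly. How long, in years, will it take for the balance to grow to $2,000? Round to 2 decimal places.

27.74 years

(1 + 0.000961538)^(52t) = 2,000/500 = 4.
52t·ln(1 + 0.000961538) = ln(4); 52t = 1.3863/0.000961076 ≈ 1442.4392.
t ≈ 27.7392 years.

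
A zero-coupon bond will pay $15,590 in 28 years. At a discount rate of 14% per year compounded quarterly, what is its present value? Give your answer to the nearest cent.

Growth factor = (1 + 0.035)^112 ≈ 47.132358982.
P = 15,590/47.132358982 ≈ 330.7706.

$330.77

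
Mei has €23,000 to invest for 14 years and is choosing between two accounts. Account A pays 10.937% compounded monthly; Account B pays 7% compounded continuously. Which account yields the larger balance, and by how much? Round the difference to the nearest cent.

Account A, by €44,325.98

A: (1 + 0.10937/12)^168 ≈ 4.59167276636, so 23,000 × 4.59167276636 ≈ 105,608.4736.
B: e^(0.07·14) = e^0.98 ≈ 2.6644562419, so 23,000 × 2.6644562419 ≈ 61,282.4936.
Difference ≈ 44,325.9801 in favor of A.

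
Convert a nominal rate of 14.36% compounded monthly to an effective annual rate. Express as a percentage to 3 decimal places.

EAR = (1 + 14.36%/12)^12 − 1 = (1 + 0.0119667)^12 − 1.
(1 + 0.0119667)^12 ≈ 1.153439, so EAR ≈ 15.34386%.

15.344%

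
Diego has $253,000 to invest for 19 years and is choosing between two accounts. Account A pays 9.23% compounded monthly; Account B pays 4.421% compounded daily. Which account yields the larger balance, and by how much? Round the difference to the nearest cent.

A: (1 + 0.0923/12)^228 ≈ 5.737307064826, so 253,000 × 5.737307064826 ≈ 1,451,538.6874.
B: (1 + 0.04421/365)^6935 ≈ 2.31622599061, so 253,000 × 2.31622599061 ≈ 586,005.1756.
Difference ≈ 865,533.5118 in favor of A.

Account A, by $865,533.51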